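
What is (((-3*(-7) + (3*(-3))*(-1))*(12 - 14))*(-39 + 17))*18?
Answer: 23760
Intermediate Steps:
(((-3*(-7) + (3*(-3))*(-1))*(12 - 14))*(-39 + 17))*18 = (((21 - 9*(-1))*(-2))*(-22))*18 = (((21 + 9)*(-2))*(-22))*18 = ((30*(-2))*(-22))*18 = -60*(-22)*18 = 1320*18 = 23760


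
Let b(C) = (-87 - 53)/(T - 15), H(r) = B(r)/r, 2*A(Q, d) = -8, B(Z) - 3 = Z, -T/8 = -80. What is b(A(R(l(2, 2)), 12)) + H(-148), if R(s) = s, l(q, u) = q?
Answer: 13981/18500 ≈ 0.75573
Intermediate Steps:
T = 640 (T = -8*(-80) = 640)
B(Z) = 3 + Z
A(Q, d) = -4 (A(Q, d) = (1/2)*(-8) = -4)
H(r) = (3 + r)/r
b(C) = -28/125 (b(C) = (-87 - 53)/(640 - 15) = -140/625 = -140*1/625 = -28/125)
b(A(R(l(2, 2)), 12)) + H(-148) = -28/125 + (3 - 148)/(-148) = -28/125 - 1/148*(-145) = -28/125 + 145/148 = 13981/18500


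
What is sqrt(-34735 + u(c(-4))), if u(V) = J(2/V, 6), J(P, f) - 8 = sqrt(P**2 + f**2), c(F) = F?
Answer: sqrt(-138908 + 2*sqrt(145))/2 ≈ 186.34*I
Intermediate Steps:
J(P, f) = 8 + sqrt(P**2 + f**2)
u(V) = 8 + sqrt(36 + 4/V**2) (u(V) = 8 + sqrt((2/V)**2 + 6**2) = 8 + sqrt(4/V**2 + 36) = 8 + sqrt(36 + 4/V**2))
sqrt(-34735 + u(c(-4))) = sqrt(-34735 + (8 + 2*sqrt(9 + (-4)**(-2)))) = sqrt(-34735 + (8 + 2*sqrt(9 + 1/16))) = sqrt(-34735 + (8 + 2*sqrt(145/16))) = sqrt(-34735 + (8 + 2*(sqrt(145)/4))) = sqrt(-34735 + (8 + sqrt(145)/2)) = sqrt(-34727 + sqrt(145)/2)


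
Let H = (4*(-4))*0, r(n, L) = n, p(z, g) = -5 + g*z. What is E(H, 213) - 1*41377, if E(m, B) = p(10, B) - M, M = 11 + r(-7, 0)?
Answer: -39256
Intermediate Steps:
H = 0 (H = -16*0 = 0)
M = 4 (M = 11 - 7 = 4)
E(m, B) = -9 + 10*B (E(m, B) = (-5 + B*10) - 1*4 = (-5 + 10*B) - 4 = -9 + 10*B)
E(H, 213) - 1*41377 = (-9 + 10*213) - 1*41377 = (-9 + 2130) - 41377 = 2121 - 41377 = -39256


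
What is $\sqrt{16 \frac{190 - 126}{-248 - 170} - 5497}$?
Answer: $\frac{i \sqrt{240221465}}{209} \approx 74.158 i$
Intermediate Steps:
$\sqrt{16 \frac{190 - 126}{-248 - 170} - 5497} = \sqrt{16 \frac{190 - 126}{-418} - 5497} = \sqrt{16 \cdot 64 \left(- \frac{1}{418}\right) - 5497} = \sqrt{16 \left(- \frac{32}{209}\right) - 5497} = \sqrt{- \frac{512}{209} - 5497} = \sqrt{- \frac{1149385}{209}} = \frac{i \sqrt{240221465}}{209}$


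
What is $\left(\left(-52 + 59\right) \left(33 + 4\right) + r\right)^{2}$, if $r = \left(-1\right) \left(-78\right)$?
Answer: $113569$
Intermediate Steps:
$r = 78$
$\left(\left(-52 + 59\right) \left(33 + 4\right) + r\right)^{2} = \left(\left(-52 + 59\right) \left(33 + 4\right) + 78\right)^{2} = \left(7 \cdot 37 + 78\right)^{2} = \left(259 + 78\right)^{2} = 337^{2} = 113569$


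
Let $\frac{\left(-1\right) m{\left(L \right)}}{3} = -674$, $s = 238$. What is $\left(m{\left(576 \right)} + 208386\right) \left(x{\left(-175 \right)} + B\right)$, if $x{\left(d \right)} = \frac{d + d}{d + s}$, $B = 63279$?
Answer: $\frac{39939716696}{3} \approx 1.3313 \cdot 10^{10}$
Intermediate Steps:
$m{\left(L \right)} = 2022$ ($m{\left(L \right)} = \left(-3\right) \left(-674\right) = 2022$)
$x{\left(d \right)} = \frac{2 d}{238 + d}$ ($x{\left(d \right)} = \frac{d + d}{d + 238} = \frac{2 d}{238 + d}$)
$\left(m{\left(576 \right)} + 208386\right) \left(x{\left(-175 \right)} + B\right) = \left(2022 + 208386\right) \left(2 \left(-175\right) \frac{1}{238 - 175} + 63279\right) = 210408 \left(2 \left(-175\right) \frac{1}{63} + 63279\right) = 210408 \left(- \frac{50}{9} + 63279\right) = 210408 \cdot \frac{569461}{9} = \frac{39939716696}{3}$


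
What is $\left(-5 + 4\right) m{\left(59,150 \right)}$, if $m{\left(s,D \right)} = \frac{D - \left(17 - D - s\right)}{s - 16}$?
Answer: $- \frac{342}{43} \approx -7.9535$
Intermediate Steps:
$m{\left(s,D \right)} = \frac{-17 + s + 2 D}{-16 + s}$ ($m{\left(s,D \right)} = \frac{D - \left(17 - D - s\right)}{-16 + s} = \frac{D + \left(-17 + D + s\right)}{-16 + s} = \frac{-17 + s + 2 D}{-16 + s}$)
$\left(-5 + 4\right) m{\left(59,150 \right)} = \left(-5 + 4\right) \frac{-17 + 59 + 2 \cdot 150}{-16 + 59} = - \frac{-17 + 59 + 300}{43} = - \frac{342}{43}$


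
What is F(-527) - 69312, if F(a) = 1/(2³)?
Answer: -554495/8 ≈ -69312.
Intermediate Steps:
F(a) = ⅛ (F(a) = 1/8 = ⅛)
F(-527) - 69312 = ⅛ - 69312 = -554495/8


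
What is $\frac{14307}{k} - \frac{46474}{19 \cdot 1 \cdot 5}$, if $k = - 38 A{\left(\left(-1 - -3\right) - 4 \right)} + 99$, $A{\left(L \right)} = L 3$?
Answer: $- \frac{242769}{545} \approx -445.45$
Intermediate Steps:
$A{\left(L \right)} = 3 L$
$k = 327$ ($k = - 38 \cdot 3 \left(\left(-1 - -3\right) - 4\right) + 99 = - 38 \cdot 3 \left(\left(-1 + 3\right) - 4\right) + 99 = - 38 \cdot 3 \left(2 - 4\right) + 99 = - 38 \cdot 3 \left(-2\right) + 99 = \left(-38\right) \left(-6\right) + 99 = 228 + 99 = 327$)
$\frac{14307}{k} - \frac{46474}{19 \cdot 1 \cdot 5} = \frac{14307}{327} - \frac{46474}{19 \cdot 1 \cdot 5} = 14307 \cdot \frac{1}{327} - \frac{46474}{19 \cdot 5} = \frac{4769}{109} - \frac{46474}{95} = \frac{4769}{109} - \frac{2446}{5} = - \frac{242769}{545}$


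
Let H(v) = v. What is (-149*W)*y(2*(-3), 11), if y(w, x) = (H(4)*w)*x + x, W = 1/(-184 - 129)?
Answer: -37697/313 ≈ -120.44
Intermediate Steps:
W = -1/313 (W = 1/(-313) = -1/313 ≈ -0.0031949)
y(w, x) = x + 4*w*x (y(w, x) = (4*w)*x + x = 4*w*x + x = x + 4*w*x)
(-149*W)*y(2*(-3), 11) = (-149*(-1/313))*(11*(1 + 4*(2*(-3)))) = 149*(11*(1 + 4*(-6)))/313 = 149*(11*(1 - 24))/313 = 149*(11*(-23))/313 = (149/313)*(-253) = -37697/313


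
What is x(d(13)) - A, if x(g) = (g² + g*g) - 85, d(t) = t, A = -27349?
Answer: 27602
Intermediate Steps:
x(g) = -85 + 2*g² (x(g) = (g² + g²) - 85 = 2*g² - 85 = -85 + 2*g²)
x(d(13)) - A = (-85 + 2*13²) - 1*(-27349) = (-85 + 2*169) + 27349 = (-85 + 338) + 27349 = 253 + 27349 = 27602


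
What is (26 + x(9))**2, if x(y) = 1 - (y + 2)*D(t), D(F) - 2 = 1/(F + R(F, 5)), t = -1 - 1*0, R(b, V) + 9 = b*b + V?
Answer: 961/16 ≈ 60.063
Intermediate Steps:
R(b, V) = -9 + V + b**2 (R(b, V) = -9 + (b*b + V) = -9 + (b**2 + V) = -9 + (V + b**2) = -9 + V + b**2)
t = -1 (t = -1 + 0 = -1)
D(F) = 2 + 1/(-4 + F + F**2) (D(F) = 2 + 1/(F + (-9 + 5 + F**2)) = 2 + 1/(F + (-4 + F**2)) = 2 + 1/(-4 + F + F**2))
x(y) = -5/2 - 7*y/4 (x(y) = 1 - (y + 2)*(-7 + 2*(-1) + 2*(-1)**2)/(-4 - 1 + (-1)**2) = 1 - (2 + y)*(-7 - 2 + 2*1)/(-4 - 1 + 1) = 1 - (2 + y)*(-7 - 2 + 2)/(-4) = 1 - (2 + y)*(-1/4*(-7)) = 1 - (2 + y)*7/4 = 1 - (7/2 + 7*y/4) = 1 + (-7/2 - 7*y/4) = -5/2 - 7*y/4)
(26 + x(9))**2 = (26 + (-5/2 - 7/4*9))**2 = (26 + (-5/2 - 63/4))**2 = (26 - 73/4)**2 = (31/4)**2 = 961/16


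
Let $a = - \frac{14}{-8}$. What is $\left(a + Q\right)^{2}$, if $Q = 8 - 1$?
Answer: $\frac{1225}{16} \approx 76.563$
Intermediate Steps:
$Q = 7$
$a = \frac{7}{4}$ ($a = \left(-14\right) \left(- \frac{1}{8}\right) = \frac{7}{4} \approx 1.75$)
$\left(a + Q\right)^{2} = \left(\frac{7}{4} + 7\right)^{2} = \left(\frac{35}{4}\right)^{2} = \frac{1225}{16}$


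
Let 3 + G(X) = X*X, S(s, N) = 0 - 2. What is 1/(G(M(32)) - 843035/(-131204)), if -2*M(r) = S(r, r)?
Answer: 131204/580627 ≈ 0.22597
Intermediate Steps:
S(s, N) = -2
M(r) = 1 (M(r) = -1/2*(-2) = 1)
G(X) = -3 + X**2 (G(X) = -3 + X*X = -3 + X**2)
1/(G(M(32)) - 843035/(-131204)) = 1/((-3 + 1**2) - 843035/(-131204)) = 1/((-3 + 1) - 843035*(-1/131204)) = 1/(-2 + 843035/131204) = 1/(580627/131204) = 131204/580627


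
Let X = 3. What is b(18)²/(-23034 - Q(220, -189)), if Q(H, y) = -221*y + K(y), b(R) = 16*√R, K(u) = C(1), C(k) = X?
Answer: -768/10801 ≈ -0.071105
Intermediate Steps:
C(k) = 3
K(u) = 3
Q(H, y) = 3 - 221*y (Q(H, y) = -221*y + 3 = 3 - 221*y)
b(18)²/(-23034 - Q(220, -189)) = (16*√18)²/(-23034 - (3 - 221*(-189))) = (16*(3*√2))²/(-23034 - (3 + 41769)) = (48*√2)²/(-23034 - 1*41772) = 4608/(-23034 - 41772) = 4608/(-64806) = 4608*(-1/64806) = -768/10801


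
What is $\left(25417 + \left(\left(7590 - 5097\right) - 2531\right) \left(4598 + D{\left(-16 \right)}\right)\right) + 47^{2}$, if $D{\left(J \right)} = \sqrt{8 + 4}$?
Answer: $-147098 - 76 \sqrt{3} \approx -1.4723 \cdot 10^{5}$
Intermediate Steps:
$D{\left(J \right)} = 2 \sqrt{3}$ ($D{\left(J \right)} = \sqrt{12} = 2 \sqrt{3}$)
$\left(25417 + \left(\left(7590 - 5097\right) - 2531\right) \left(4598 + D{\left(-16 \right)}\right)\right) + 47^{2} = \left(25417 + \left(\left(7590 - 5097\right) - 2531\right) \left(4598 + 2 \sqrt{3}\right)\right) + 47^{2} = \left(25417 + \left(\left(7590 - 5097\right) - 2531\right) \left(4598 + 2 \sqrt{3}\right)\right) + 2209 = \left(25417 + \left(2493 - 2531\right) \left(4598 + 2 \sqrt{3}\right)\right) + 2209 = \left(25417 - 38 \left(4598 + 2 \sqrt{3}\right)\right) + 2209 = \left(25417 - \left(174724 + 76 \sqrt{3}\right)\right) + 2209 = \left(-149307 - 76 \sqrt{3}\right) + 2209 = -147098 - 76 \sqrt{3}$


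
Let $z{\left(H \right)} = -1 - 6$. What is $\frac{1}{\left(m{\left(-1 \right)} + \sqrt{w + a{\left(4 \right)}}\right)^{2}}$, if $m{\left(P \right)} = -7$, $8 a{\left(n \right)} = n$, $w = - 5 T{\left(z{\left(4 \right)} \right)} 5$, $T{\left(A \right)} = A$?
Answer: $\frac{4}{\left(14 - 3 \sqrt{78}\right)^{2}} \approx 0.025619$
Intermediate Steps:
$z{\left(H \right)} = -7$ ($z{\left(H \right)} = -1 - 6 = -7$)
$w = 175$ ($w = \left(-5\right) \left(-7\right) 5 = 35 \cdot 5 = 175$)
$a{\left(n \right)} = \frac{n}{8}$
$\frac{1}{\left(m{\left(-1 \right)} + \sqrt{w + a{\left(4 \right)}}\right)^{2}} = \frac{1}{\left(-7 + \sqrt{175 + \frac{1}{8} \cdot 4}\right)^{2}} = \frac{1}{\left(-7 + \sqrt{175 + \frac{1}{2}}\right)^{2}} = \frac{1}{\left(-7 + \sqrt{\frac{351}{2}}\right)^{2}} = \frac{1}{\left(-7 + \frac{3 \sqrt{78}}{2}\right)^{2}}$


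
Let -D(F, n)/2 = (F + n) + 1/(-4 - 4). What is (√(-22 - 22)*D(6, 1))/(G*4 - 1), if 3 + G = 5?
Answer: -55*I*√11/14 ≈ -13.03*I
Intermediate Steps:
G = 2 (G = -3 + 5 = 2)
D(F, n) = ¼ - 2*F - 2*n (D(F, n) = -2*((F + n) + 1/(-4 - 4)) = -2*((F + n) + 1/(-8)) = -2*((F + n) - ⅛) = -2*(-⅛ + F + n) = ¼ - 2*F - 2*n)
(√(-22 - 22)*D(6, 1))/(G*4 - 1) = (√(-22 - 22)*(¼ - 2*6 - 2*1))/(2*4 - 1) = (√(-44)*(¼ - 12 - 2))/(8 - 1) = ((2*I*√11)*(-55/4))/7 = -55*I*√11/2*(⅐) = -55*I*√11/14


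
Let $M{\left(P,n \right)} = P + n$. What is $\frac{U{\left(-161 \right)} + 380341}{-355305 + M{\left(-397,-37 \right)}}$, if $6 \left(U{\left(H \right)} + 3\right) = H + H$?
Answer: $- \frac{1140853}{1067217} \approx -1.069$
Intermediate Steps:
$U{\left(H \right)} = -3 + \frac{H}{3}$ ($U{\left(H \right)} = -3 + \frac{H + H}{6} = -3 + \frac{2 H}{6} = -3 + \frac{H}{3}$)
$\frac{U{\left(-161 \right)} + 380341}{-355305 + M{\left(-397,-37 \right)}} = \frac{\left(-3 + \frac{1}{3} \left(-161\right)\right) + 380341}{-355305 - 434} = \frac{\left(-3 - \frac{161}{3}\right) + 380341}{-355305 - 434} = \frac{- \frac{170}{3} + 380341}{-355739} = \frac{1140853}{3} \left(- \frac{1}{355739}\right) = - \frac{1140853}{1067217}$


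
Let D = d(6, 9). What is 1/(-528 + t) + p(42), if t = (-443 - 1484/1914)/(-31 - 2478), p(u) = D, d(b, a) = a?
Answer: 11403865626/1267362971 ≈ 8.9981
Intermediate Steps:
D = 9
p(u) = 9
t = 424693/2401113 (t = (-443 - 1484*1/1914)/(-2509) = (-443 - 742/957)*(-1/2509) = -424693/957*(-1/2509) = 424693/2401113 ≈ 0.17687)
1/(-528 + t) + p(42) = 1/(-528 + 424693/2401113) + 9 = 1/(-1267362971/2401113) + 9 = -2401113/1267362971 + 9 = 11403865626/1267362971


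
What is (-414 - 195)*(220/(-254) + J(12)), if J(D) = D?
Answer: -861126/127 ≈ -6780.5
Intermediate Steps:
(-414 - 195)*(220/(-254) + J(12)) = (-414 - 195)*(220/(-254) + 12) = -609*(220*(-1/254) + 12) = -609*(-110/127 + 12) = -609*1414/127 = -861126/127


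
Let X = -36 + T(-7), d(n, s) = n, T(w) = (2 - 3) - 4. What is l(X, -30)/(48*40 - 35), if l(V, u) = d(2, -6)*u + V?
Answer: -101/1885 ≈ -0.053581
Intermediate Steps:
T(w) = -5 (T(w) = -1 - 4 = -5)
X = -41 (X = -36 - 5 = -41)
l(V, u) = V + 2*u (l(V, u) = 2*u + V = V + 2*u)
l(X, -30)/(48*40 - 35) = (-41 + 2*(-30))/(48*40 - 35) = (-41 - 60)/(1920 - 35) = -101/1885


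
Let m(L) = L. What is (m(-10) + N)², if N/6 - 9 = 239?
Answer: 2184484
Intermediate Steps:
N = 1488 (N = 54 + 6*239 = 54 + 1434 = 1488)
(m(-10) + N)² = (-10 + 1488)² = 1478² = 2184484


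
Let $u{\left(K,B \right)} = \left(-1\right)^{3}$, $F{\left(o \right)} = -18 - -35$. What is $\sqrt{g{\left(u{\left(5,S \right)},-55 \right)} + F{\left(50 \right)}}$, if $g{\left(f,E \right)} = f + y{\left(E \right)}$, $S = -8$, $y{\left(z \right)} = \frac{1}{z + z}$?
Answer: $\frac{\sqrt{193490}}{110} \approx 3.9989$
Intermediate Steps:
$F{\left(o \right)} = 17$ ($F{\left(o \right)} = -18 + 35 = 17$)
$y{\left(z \right)} = \frac{1}{2 z}$
$u{\left(K,B \right)} = -1$
$g{\left(f,E \right)} = f + \frac{1}{2 E}$
$\sqrt{g{\left(u{\left(5,S \right)},-55 \right)} + F{\left(50 \right)}} = \sqrt{\left(-1 + \frac{1}{2 \left(-55\right)}\right) + 17} = \sqrt{\left(-1 + \frac{1}{2} \left(- \frac{1}{55}\right)\right) + 17} = \sqrt{\left(-1 - \frac{1}{110}\right) + 17} = \sqrt{- \frac{111}{110} + 17} = \sqrt{\frac{1759}{110}} = \frac{\sqrt{193490}}{110}$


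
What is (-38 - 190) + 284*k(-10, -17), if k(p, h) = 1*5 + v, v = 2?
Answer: 1760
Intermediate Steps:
k(p, h) = 7 (k(p, h) = 1*5 + 2 = 5 + 2 = 7)
(-38 - 190) + 284*k(-10, -17) = (-38 - 190) + 284*7 = -228 + 1988 = 1760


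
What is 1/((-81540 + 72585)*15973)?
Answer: -1/143038215 ≈ -6.9911e-9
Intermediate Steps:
1/((-81540 + 72585)*15973) = (1/15973)/(-8955) = -1/8955*1/15973 = -1/143038215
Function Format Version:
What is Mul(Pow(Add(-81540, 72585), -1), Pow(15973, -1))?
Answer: Rational(-1, 143038215) ≈ -6.9911e-9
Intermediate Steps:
Mul(Pow(Add(-81540, 72585), -1), Pow(15973, -1)) = Mul(Pow(-8955, -1), Rational(1, 15973)) = Mul(Rational(-1, 8955), Rational(1, 15973)) = Rational(-1, 143038215)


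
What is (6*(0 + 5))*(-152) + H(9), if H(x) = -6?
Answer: -4566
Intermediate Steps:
(6*(0 + 5))*(-152) + H(9) = (6*(0 + 5))*(-152) - 6 = (6*5)*(-152) - 6 = 30*(-152) - 6 = -4560 - 6 = -4566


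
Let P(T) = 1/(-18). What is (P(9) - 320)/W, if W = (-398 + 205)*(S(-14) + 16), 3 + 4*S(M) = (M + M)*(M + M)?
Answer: 11522/1467765 ≈ 0.0078500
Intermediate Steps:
P(T) = -1/18
S(M) = -¾ + M² (S(M) = -¾ + ((M + M)*(M + M))/4 = -¾ + ((2*M)*(2*M))/4 = -¾ + (4*M²)/4 = -¾ + M²)
W = -163085/4 (W = (-398 + 205)*((-¾ + (-14)²) + 16) = -193*((-¾ + 196) + 16) = -193*(781/4 + 16) = -193*845/4 = -163085/4 ≈ -40771.)
(P(9) - 320)/W = (-1/18 - 320)/(-163085/4) = -5761/18*(-4/163085) = 11522/1467765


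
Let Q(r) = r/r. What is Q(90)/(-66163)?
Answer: -1/66163 ≈ -1.5114e-5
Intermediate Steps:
Q(r) = 1
Q(90)/(-66163) = 1/(-66163) = 1*(-1/66163) = -1/66163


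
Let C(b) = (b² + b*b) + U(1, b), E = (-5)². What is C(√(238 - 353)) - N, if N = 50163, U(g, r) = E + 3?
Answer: -50365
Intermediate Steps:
E = 25
U(g, r) = 28 (U(g, r) = 25 + 3 = 28)
C(b) = 28 + 2*b² (C(b) = (b² + b*b) + 28 = (b² + b²) + 28 = 2*b² + 28 = 28 + 2*b²)
C(√(238 - 353)) - N = (28 + 2*(√(238 - 353))²) - 1*50163 = (28 + 2*(√(-115))²) - 50163 = (28 + 2*(I*√115)²) - 50163 = (28 + 2*(-115)) - 50163 = (28 - 230) - 50163 = -202 - 50163 = -50365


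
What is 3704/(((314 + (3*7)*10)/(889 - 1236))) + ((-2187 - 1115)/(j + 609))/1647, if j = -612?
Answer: -1587219440/647271 ≈ -2452.2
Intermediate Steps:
3704/(((314 + (3*7)*10)/(889 - 1236))) + ((-2187 - 1115)/(j + 609))/1647 = 3704/(((314 + (3*7)*10)/(889 - 1236))) + ((-2187 - 1115)/(-612 + 609))/1647 = 3704/(((314 + 21*10)/(-347))) - 3302/(-3)*(1/1647) = 3704/(((314 + 210)*(-1/347))) - 3302*(-⅓)*(1/1647) = 3704/((524*(-1/347))) + (3302/3)*(1/1647) = 3704/(-524/347) + 3302/4941 = 3704*(-347/524) + 3302/4941 = -321322/131 + 3302/4941 = -1587219440/647271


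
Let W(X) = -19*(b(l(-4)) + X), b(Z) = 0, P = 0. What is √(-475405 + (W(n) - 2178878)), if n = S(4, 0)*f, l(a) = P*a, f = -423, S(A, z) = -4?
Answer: I*√2686431 ≈ 1639.0*I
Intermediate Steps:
l(a) = 0 (l(a) = 0*a = 0)
n = 1692 (n = -4*(-423) = 1692)
W(X) = -19*X (W(X) = -19*(0 + X) = -19*X)
√(-475405 + (W(n) - 2178878)) = √(-475405 + (-19*1692 - 2178878)) = √(-475405 + (-32148 - 2178878)) = √(-475405 - 2211026) = √(-2686431) = I*√2686431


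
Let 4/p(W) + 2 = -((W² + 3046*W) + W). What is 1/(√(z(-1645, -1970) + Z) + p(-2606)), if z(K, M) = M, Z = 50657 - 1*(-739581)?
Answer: -287311/65069640007821227 + 165095221442*√197067/65069640007821227 ≈ 0.0011263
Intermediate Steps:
Z = 790238 (Z = 50657 + 739581 = 790238)
p(W) = 4/(-2 - W² - 3047*W) (p(W) = 4/(-2 - ((W² + 3046*W) + W)) = 4/(-2 - (W² + 3047*W)) = 4/(-2 + (-W² - 3047*W)) = 4/(-2 - W² - 3047*W))
1/(√(z(-1645, -1970) + Z) + p(-2606)) = 1/(√(-1970 + 790238) - 4/(2 + (-2606)² + 3047*(-2606))) = 1/(√788268 - 4/(2 + 6791236 - 7940482)) = 1/(2*√197067 - 4/(-1149244)) = 1/(2*√197067 - 4*(-1/1149244)) = 1/(2*√197067 + 1/287311) = 1/(1/287311 + 2*√197067)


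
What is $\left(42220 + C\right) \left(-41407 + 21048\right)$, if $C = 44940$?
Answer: $-1774490440$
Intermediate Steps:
$\left(42220 + C\right) \left(-41407 + 21048\right) = \left(42220 + 44940\right) \left(-41407 + 21048\right) = 87160 \left(-20359\right) = -1774490440$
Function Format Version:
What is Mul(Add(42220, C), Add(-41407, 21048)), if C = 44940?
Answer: -1774490440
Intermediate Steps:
Mul(Add(42220, C), Add(-41407, 21048)) = Mul(Add(42220, 44940), Add(-41407, 21048)) = Mul(87160, -20359) = -1774490440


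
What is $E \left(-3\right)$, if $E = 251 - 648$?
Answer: $1191$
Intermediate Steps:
$E = -397$ ($E = 251 - 648 = -397$)
$E \left(-3\right) = \left(-397\right) \left(-3\right) = 1191$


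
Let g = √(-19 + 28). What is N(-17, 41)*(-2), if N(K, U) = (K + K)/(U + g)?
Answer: 17/11 ≈ 1.5455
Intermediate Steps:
g = 3 (g = √9 = 3)
N(K, U) = 2*K/(3 + U) (N(K, U) = (K + K)/(U + 3) = (2*K)/(3 + U) = 2*K/(3 + U))
N(-17, 41)*(-2) = (2*(-17)/(3 + 41))*(-2) = (2*(-17)/44)*(-2) = (2*(-17)*(1/44))*(-2) = -17/22*(-2) = 17/11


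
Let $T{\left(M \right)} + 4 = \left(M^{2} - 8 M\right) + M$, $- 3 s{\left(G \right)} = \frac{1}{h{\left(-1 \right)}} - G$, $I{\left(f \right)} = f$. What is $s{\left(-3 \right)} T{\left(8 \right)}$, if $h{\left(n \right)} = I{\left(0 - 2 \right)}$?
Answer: $- \frac{10}{3} \approx -3.3333$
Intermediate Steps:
$h{\left(n \right)} = -2$ ($h{\left(n \right)} = 0 - 2 = -2$)
$s{\left(G \right)} = \frac{1}{6} + \frac{G}{3}$ ($s{\left(G \right)} = - \frac{\frac{1}{-2} - G}{3} = - \frac{- \frac{1}{2} - G}{3} = \frac{1}{6} + \frac{G}{3}$)
$T{\left(M \right)} = -4 + M^{2} - 7 M$ ($T{\left(M \right)} = -4 + \left(\left(M^{2} - 8 M\right) + M\right) = -4 + \left(M^{2} - 7 M\right) = -4 + M^{2} - 7 M$)
$s{\left(-3 \right)} T{\left(8 \right)} = \left(\frac{1}{6} + \frac{1}{3} \left(-3\right)\right) \left(-4 + 8^{2} - 56\right) = \left(\frac{1}{6} - 1\right) \left(-4 + 64 - 56\right) = \left(- \frac{5}{6}\right) 4 = - \frac{10}{3}$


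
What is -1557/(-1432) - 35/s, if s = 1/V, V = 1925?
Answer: -96479443/1432 ≈ -67374.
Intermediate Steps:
s = 1/1925 ≈ 0.00051948
-1557/(-1432) - 35/s = -1557/(-1432) - 35/1/1925 = -1557*(-1/1432) - 35*1925 = 1557/1432 - 1*67375 = 1557/1432 - 67375 = -96479443/1432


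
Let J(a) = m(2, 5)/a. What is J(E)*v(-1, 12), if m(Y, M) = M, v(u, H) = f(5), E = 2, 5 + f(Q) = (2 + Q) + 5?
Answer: 35/2 ≈ 17.500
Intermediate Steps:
f(Q) = 2 + Q (f(Q) = -5 + ((2 + Q) + 5) = -5 + (7 + Q) = 2 + Q)
v(u, H) = 7 (v(u, H) = 2 + 5 = 7)
J(a) = 5/a
J(E)*v(-1, 12) = (5/2)*7 = 35/2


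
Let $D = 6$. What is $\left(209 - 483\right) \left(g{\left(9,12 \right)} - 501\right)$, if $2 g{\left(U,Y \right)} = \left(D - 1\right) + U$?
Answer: $135356$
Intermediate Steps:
$g{\left(U,Y \right)} = \frac{5}{2} + \frac{U}{2}$ ($g{\left(U,Y \right)} = \frac{\left(6 - 1\right) + U}{2} = \frac{5 + U}{2} = \frac{5}{2} + \frac{U}{2}$)
$\left(209 - 483\right) \left(g{\left(9,12 \right)} - 501\right) = \left(209 - 483\right) \left(\left(\frac{5}{2} + \frac{1}{2} \cdot 9\right) - 501\right) = - 274 \left(\left(\frac{5}{2} + \frac{9}{2}\right) - 501\right) = - 274 \left(7 - 501\right) = \left(-274\right) \left(-494\right) = 135356$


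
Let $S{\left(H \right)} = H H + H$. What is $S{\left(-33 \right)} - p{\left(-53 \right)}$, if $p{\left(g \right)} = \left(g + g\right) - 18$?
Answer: $1180$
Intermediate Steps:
$p{\left(g \right)} = -18 + 2 g$ ($p{\left(g \right)} = 2 g - 18 = -18 + 2 g$)
$S{\left(H \right)} = H + H^{2}$ ($S{\left(H \right)} = H^{2} + H = H + H^{2}$)
$S{\left(-33 \right)} - p{\left(-53 \right)} = - 33 \left(1 - 33\right) - \left(-18 + 2 \left(-53\right)\right) = \left(-33\right) \left(-32\right) - \left(-18 - 106\right) = 1056 - -124 = 1056 + 124 = 1180$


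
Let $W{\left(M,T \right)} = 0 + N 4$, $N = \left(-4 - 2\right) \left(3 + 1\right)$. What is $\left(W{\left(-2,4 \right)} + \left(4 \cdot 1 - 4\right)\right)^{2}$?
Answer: $9216$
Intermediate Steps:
$N = -24$ ($N = \left(-6\right) 4 = -24$)
$W{\left(M,T \right)} = -96$ ($W{\left(M,T \right)} = 0 - 96 = -96$)
$\left(W{\left(-2,4 \right)} + \left(4 \cdot 1 - 4\right)\right)^{2} = \left(-96 + \left(4 \cdot 1 - 4\right)\right)^{2} = \left(-96 + \left(4 - 4\right)\right)^{2} = \left(-96 + 0\right)^{2} = \left(-96\right)^{2} = 9216$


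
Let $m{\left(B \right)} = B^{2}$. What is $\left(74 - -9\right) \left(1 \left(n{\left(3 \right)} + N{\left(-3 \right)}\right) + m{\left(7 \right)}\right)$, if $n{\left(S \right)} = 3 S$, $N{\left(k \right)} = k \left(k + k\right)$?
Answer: $6308$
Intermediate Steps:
$N{\left(k \right)} = 2 k^{2}$ ($N{\left(k \right)} = k 2 k = 2 k^{2}$)
$\left(74 - -9\right) \left(1 \left(n{\left(3 \right)} + N{\left(-3 \right)}\right) + m{\left(7 \right)}\right) = \left(74 - -9\right) \left(1 \left(3 \cdot 3 + 2 \left(-3\right)^{2}\right) + 7^{2}\right) = \left(74 + 9\right) \left(1 \left(9 + 2 \cdot 9\right) + 49\right) = 83 \left(1 \left(9 + 18\right) + 49\right) = 83 \left(1 \cdot 27 + 49\right) = 83 \left(27 + 49\right) = 83 \cdot 76 = 6308$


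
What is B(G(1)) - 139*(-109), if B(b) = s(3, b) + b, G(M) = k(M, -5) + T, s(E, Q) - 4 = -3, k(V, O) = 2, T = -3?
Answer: 15151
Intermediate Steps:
s(E, Q) = 1 (s(E, Q) = 4 - 3 = 1)
G(M) = -1 (G(M) = 2 - 3 = -1)
B(b) = 1 + b
B(G(1)) - 139*(-109) = (1 - 1) - 139*(-109) = 0 + 15151 = 15151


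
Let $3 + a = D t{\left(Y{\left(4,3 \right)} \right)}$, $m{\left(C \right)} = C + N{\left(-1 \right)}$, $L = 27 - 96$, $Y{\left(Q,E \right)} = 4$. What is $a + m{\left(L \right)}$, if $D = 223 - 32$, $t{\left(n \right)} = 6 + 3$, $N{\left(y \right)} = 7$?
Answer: $1654$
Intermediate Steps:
$t{\left(n \right)} = 9$
$D = 191$ ($D = 223 - 32 = 191$)
$L = -69$ ($L = 27 - 96 = -69$)
$m{\left(C \right)} = 7 + C$ ($m{\left(C \right)} = C + 7 = 7 + C$)
$a = 1716$ ($a = -3 + 191 \cdot 9 = -3 + 1719 = 1716$)
$a + m{\left(L \right)} = 1716 + \left(7 - 69\right) = 1716 - 62 = 1654$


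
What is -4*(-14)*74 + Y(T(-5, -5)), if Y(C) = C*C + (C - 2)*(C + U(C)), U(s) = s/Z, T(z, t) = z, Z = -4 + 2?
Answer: 8373/2 ≈ 4186.5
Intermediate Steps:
Z = -2
U(s) = -s/2 (U(s) = s/(-2) = s*(-1/2) = -s/2)
Y(C) = C**2 + C*(-2 + C)/2 (Y(C) = C*C + (C - 2)*(C - C/2) = C**2 + (-2 + C)*(C/2) = C**2 + C*(-2 + C)/2)
-4*(-14)*74 + Y(T(-5, -5)) = -4*(-14)*74 + (1/2)*(-5)*(-2 + 3*(-5)) = 56*74 + (1/2)*(-5)*(-2 - 15) = 4144 + (1/2)*(-5)*(-17) = 4144 + 85/2 = 8373/2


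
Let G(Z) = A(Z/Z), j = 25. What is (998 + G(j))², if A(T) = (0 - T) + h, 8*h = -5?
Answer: 63536841/64 ≈ 9.9276e+5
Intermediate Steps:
h = -5/8 (h = (⅛)*(-5) = -5/8 ≈ -0.62500)
A(T) = -5/8 - T (A(T) = (0 - T) - 5/8 = -T - 5/8 = -5/8 - T)
G(Z) = -13/8 (G(Z) = -5/8 - Z/Z = -5/8 - 1*1 = -5/8 - 1 = -13/8)
(998 + G(j))² = (998 - 13/8)² = (7971/8)² = 63536841/64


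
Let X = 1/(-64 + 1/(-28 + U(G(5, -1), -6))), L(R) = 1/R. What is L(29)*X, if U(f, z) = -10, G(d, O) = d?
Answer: -38/70557 ≈ -0.00053857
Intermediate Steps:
X = -38/2433 (X = 1/(-64 + 1/(-28 - 10)) = 1/(-64 + 1/(-38)) = 1/(-64 - 1/38) = 1/(-2433/38) = -38/2433 ≈ -0.015619)
L(29)*X = -38/2433/29 = (1/29)*(-38/2433) = -38/70557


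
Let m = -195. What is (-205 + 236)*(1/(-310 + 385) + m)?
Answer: -453344/75 ≈ -6044.6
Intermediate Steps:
(-205 + 236)*(1/(-310 + 385) + m) = (-205 + 236)*(1/(-310 + 385) - 195) = 31*(1/75 - 195) = 31*(-14624/75) = -453344/75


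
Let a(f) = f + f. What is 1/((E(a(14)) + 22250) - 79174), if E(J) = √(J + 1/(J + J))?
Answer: -3187744/181459137887 - 2*√21966/181459137887 ≈ -1.7569e-5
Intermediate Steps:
a(f) = 2*f
E(J) = √(J + 1/(2*J))
1/((E(a(14)) + 22250) - 79174) = 1/((√(2/((2*14)) + 4*(2*14))/2 + 22250) - 79174) = 1/((√(2/28 + 4*28)/2 + 22250) - 79174) = 1/((√(2*(1/28) + 112)/2 + 22250) - 79174) = 1/((√(1/14 + 112)/2 + 22250) - 79174) = 1/((√(1569/14)/2 + 22250) - 79174) = 1/(((√21966/14)/2 + 22250) - 79174) = 1/((√21966/28 + 22250) - 79174) = 1/((22250 + √21966/28) - 79174) = 1/(-56924 + √21966/28)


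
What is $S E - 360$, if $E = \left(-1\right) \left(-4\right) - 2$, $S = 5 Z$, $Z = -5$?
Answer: $-410$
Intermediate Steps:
$S = -25$ ($S = 5 \left(-5\right) = -25$)
$E = 2$ ($E = 4 - 2 = 2$)
$S E - 360 = \left(-25\right) 2 - 360 = -50 - 360 = -410$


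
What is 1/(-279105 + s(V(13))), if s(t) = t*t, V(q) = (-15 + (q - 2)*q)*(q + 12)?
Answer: 1/9960895 ≈ 1.0039e-7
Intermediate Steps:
V(q) = (-15 + q*(-2 + q))*(12 + q) (V(q) = (-15 + (-2 + q)*q)*(12 + q) = (-15 + q*(-2 + q))*(12 + q))
s(t) = t**2
1/(-279105 + s(V(13))) = 1/(-279105 + (-180 + 13**3 - 39*13 + 10*13**2)**2) = 1/(-279105 + (-180 + 2197 - 507 + 10*169)**2) = 1/(-279105 + (-180 + 2197 - 507 + 1690)**2) = 1/(-279105 + 3200**2) = 1/(-279105 + 10240000) = 1/9960895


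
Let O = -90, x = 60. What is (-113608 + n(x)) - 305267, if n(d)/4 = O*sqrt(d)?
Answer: -418875 - 720*sqrt(15) ≈ -4.2166e+5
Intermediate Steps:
n(d) = -360*sqrt(d) (n(d) = 4*(-90*sqrt(d)) = -360*sqrt(d))
(-113608 + n(x)) - 305267 = (-113608 - 720*sqrt(15)) - 305267 = -418875 - 720*sqrt(15)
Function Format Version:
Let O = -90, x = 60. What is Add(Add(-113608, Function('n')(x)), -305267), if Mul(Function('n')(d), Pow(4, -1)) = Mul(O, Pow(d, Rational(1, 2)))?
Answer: Add(-418875, Mul(-720, Pow(15, Rational(1, 2)))) ≈ -4.2166e+5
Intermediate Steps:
Function('n')(d) = Mul(-360, Pow(d, Rational(1, 2))) (Function('n')(d) = Mul(4, Mul(-90, Pow(d, Rational(1, 2)))) = Mul(-360, Pow(d, Rational(1, 2))))
Add(Add(-113608, Function('n')(x)), -305267) = Add(Add(-113608, Mul(-360, Pow(60, Rational(1, 2)))), -305267) = Add(Add(-113608, Mul(-360, Mul(2, Pow(15, Rational(1, 2))))), -305267) = Add(Add(-113608, Mul(-720, Pow(15, Rational(1, 2)))), -305267) = Add(-418875, Mul(-720, Pow(15, Rational(1, 2))))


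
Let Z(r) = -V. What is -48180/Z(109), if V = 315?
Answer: 3212/21 ≈ 152.95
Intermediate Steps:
Z(r) = -315 (Z(r) = -1*315 = -315)
-48180/Z(109) = -48180/(-315) = -48180*(-1/315) = 3212/21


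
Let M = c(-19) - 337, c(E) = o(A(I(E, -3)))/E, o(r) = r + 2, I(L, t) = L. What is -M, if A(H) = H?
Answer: 6386/19 ≈ 336.11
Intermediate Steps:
o(r) = 2 + r
c(E) = (2 + E)/E
M = -6386/19 (M = (2 - 19)/(-19) - 337 = -1/19*(-17) - 337 = 17/19 - 337 = -6386/19 ≈ -336.11)
-M = -1*(-6386/19) = 6386/19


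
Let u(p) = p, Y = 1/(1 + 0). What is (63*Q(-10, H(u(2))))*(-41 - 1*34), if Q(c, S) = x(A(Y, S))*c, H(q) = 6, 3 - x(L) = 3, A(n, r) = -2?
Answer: 0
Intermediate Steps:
Y = 1 (Y = 1/1 = 1)
x(L) = 0 (x(L) = 3 - 1*3 = 3 - 3 = 0)
Q(c, S) = 0 (Q(c, S) = 0*c = 0)
(63*Q(-10, H(u(2))))*(-41 - 1*34) = (63*0)*(-41 - 1*34) = 0*(-41 - 34) = 0*(-75) = 0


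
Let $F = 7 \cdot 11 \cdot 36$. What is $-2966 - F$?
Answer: $-5738$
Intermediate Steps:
$F = 2772$ ($F = 77 \cdot 36 = 2772$)
$-2966 - F = -2966 - 2772 = -5738$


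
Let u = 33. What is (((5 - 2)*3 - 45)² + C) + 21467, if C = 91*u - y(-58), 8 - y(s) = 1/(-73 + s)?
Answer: 3374297/131 ≈ 25758.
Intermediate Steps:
y(s) = 8 - 1/(-73 + s)
C = 392344/131 (C = 91*33 - (-585 + 8*(-58))/(-73 - 58) = 3003 - (-585 - 464)/(-131) = 3003 - (-1)*(-1049)/131 = 3003 - 1*1049/131 = 3003 - 1049/131 = 392344/131 ≈ 2995.0)
(((5 - 2)*3 - 45)² + C) + 21467 = (((5 - 2)*3 - 45)² + 392344/131) + 21467 = ((3*3 - 45)² + 392344/131) + 21467 = ((9 - 45)² + 392344/131) + 21467 = ((-36)² + 392344/131) + 21467 = (1296 + 392344/131) + 21467 = 562120/131 + 21467 = 3374297/131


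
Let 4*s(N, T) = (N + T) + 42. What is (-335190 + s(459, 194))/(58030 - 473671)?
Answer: 1340065/1662564 ≈ 0.80602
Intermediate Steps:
s(N, T) = 21/2 + N/4 + T/4 (s(N, T) = ((N + T) + 42)/4 = (42 + N + T)/4 = 21/2 + N/4 + T/4)
(-335190 + s(459, 194))/(58030 - 473671) = (-335190 + (21/2 + (¼)*459 + (¼)*194))/(58030 - 473671) = (-335190 + (21/2 + 459/4 + 97/2))/(-415641) = (-335190 + 695/4)*(-1/415641) = -1340065/4*(-1/415641) = 1340065/1662564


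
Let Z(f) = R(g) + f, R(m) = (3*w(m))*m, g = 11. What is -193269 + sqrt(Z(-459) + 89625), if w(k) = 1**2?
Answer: -193269 + 3*sqrt(9911) ≈ -1.9297e+5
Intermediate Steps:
w(k) = 1
R(m) = 3*m (R(m) = (3*1)*m = 3*m)
Z(f) = 33 + f (Z(f) = 3*11 + f = 33 + f)
-193269 + sqrt(Z(-459) + 89625) = -193269 + sqrt((33 - 459) + 89625) = -193269 + sqrt(-426 + 89625) = -193269 + sqrt(89199) = -193269 + 3*sqrt(9911)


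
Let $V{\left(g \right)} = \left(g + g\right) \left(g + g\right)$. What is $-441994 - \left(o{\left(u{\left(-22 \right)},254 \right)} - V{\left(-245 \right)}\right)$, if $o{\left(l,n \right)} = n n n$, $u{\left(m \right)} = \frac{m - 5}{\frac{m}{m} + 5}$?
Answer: $-16588958$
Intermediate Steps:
$u{\left(m \right)} = - \frac{5}{6} + \frac{m}{6}$ ($u{\left(m \right)} = \frac{-5 + m}{1 + 5} = \frac{-5 + m}{6} = \left(-5 + m\right) \frac{1}{6} = - \frac{5}{6} + \frac{m}{6}$)
$o{\left(l,n \right)} = n^{3}$ ($o{\left(l,n \right)} = n^{2} n = n^{3}$)
$V{\left(g \right)} = 4 g^{2}$ ($V{\left(g \right)} = 2 g 2 g = 4 g^{2}$)
$-441994 - \left(o{\left(u{\left(-22 \right)},254 \right)} - V{\left(-245 \right)}\right) = -441994 - \left(254^{3} - 4 \left(-245\right)^{2}\right) = -441994 - \left(16387064 - 4 \cdot 60025\right) = -441994 - \left(16387064 - 240100\right) = -441994 - 16146964 = -16588958$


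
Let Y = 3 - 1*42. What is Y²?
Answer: 1521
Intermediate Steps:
Y = -39 (Y = 3 - 42 = -39)
Y² = (-39)² = 1521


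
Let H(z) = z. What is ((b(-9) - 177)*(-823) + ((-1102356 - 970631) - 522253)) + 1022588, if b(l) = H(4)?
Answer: -1430273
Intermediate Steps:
b(l) = 4
((b(-9) - 177)*(-823) + ((-1102356 - 970631) - 522253)) + 1022588 = ((4 - 177)*(-823) + ((-1102356 - 970631) - 522253)) + 1022588 = (-173*(-823) + (-2072987 - 522253)) + 1022588 = (142379 - 2595240) + 1022588 = -2452861 + 1022588 = -1430273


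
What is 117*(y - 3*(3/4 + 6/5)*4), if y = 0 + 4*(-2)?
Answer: -18369/5 ≈ -3673.8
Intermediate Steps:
y = -8 (y = 0 - 8 = -8)
117*(y - 3*(3/4 + 6/5)*4) = 117*(-8 - 3*(3/4 + 6/5)*4) = 117*(-8 - 3*(3*(¼) + 6*(⅕))*4) = 117*(-8 - 3*(¾ + 6/5)*4) = 117*(-8 - 3*39/20*4) = 117*(-8 - 117/20*4) = 117*(-8 - 117/5) = 117*(-157/5) = -18369/5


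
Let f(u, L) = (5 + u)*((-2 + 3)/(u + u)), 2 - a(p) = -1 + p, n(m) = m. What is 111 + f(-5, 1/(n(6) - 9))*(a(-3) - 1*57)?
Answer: 111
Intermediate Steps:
a(p) = 3 - p (a(p) = 2 - (-1 + p) = 2 + (1 - p) = 3 - p)
f(u, L) = (5 + u)/(2*u) (f(u, L) = (5 + u)*(1/(2*u)) = (5 + u)/(2*u))
111 + f(-5, 1/(n(6) - 9))*(a(-3) - 1*57) = 111 + ((1/2)*(5 - 5)/(-5))*((3 - 1*(-3)) - 1*57) = 111 + ((1/2)*(-1/5)*0)*((3 + 3) - 57) = 111 + 0*(6 - 57) = 111 + 0*(-51) = 111 + 0 = 111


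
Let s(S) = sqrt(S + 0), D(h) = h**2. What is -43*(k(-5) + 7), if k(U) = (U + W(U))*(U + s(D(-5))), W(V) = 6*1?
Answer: -301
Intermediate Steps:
s(S) = sqrt(S)
W(V) = 6
k(U) = (5 + U)*(6 + U) (k(U) = (U + 6)*(U + sqrt((-5)**2)) = (6 + U)*(U + sqrt(25)) = (6 + U)*(U + 5) = (6 + U)*(5 + U) = (5 + U)*(6 + U))
-43*(k(-5) + 7) = -43*((30 + (-5)**2 + 11*(-5)) + 7) = -43*((30 + 25 - 55) + 7) = -43*(0 + 7) = -43*7 = -301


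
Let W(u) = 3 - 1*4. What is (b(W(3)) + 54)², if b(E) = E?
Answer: 2809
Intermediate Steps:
W(u) = -1 (W(u) = 3 - 4 = -1)
(b(W(3)) + 54)² = (-1 + 54)² = 53² = 2809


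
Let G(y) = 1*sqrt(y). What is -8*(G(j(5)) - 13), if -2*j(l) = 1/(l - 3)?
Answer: 104 - 4*I ≈ 104.0 - 4.0*I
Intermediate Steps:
j(l) = -1/(2*(-3 + l)) (j(l) = -1/(2*(l - 3)) = -1/(2*(-3 + l)))
G(y) = sqrt(y)
-8*(G(j(5)) - 13) = -8*(sqrt(-1/(-6 + 2*5)) - 13) = -8*(sqrt(-1/(-6 + 10)) - 13) = -8*(sqrt(-1/4) - 13) = -8*(I/2 - 13) = -8*(-13 + I/2) = 104 - 4*I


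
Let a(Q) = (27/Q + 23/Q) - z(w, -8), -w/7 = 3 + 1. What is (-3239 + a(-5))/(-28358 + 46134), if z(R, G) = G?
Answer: -3241/17776 ≈ -0.18232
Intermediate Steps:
w = -28 (w = -7*(3 + 1) = -7*4 = -28)
a(Q) = 8 + 50/Q (a(Q) = (27/Q + 23/Q) - 1*(-8) = 50/Q + 8 = 8 + 50/Q)
(-3239 + a(-5))/(-28358 + 46134) = (-3239 + (8 + 50/(-5)))/(-28358 + 46134) = (-3239 + (8 + 50*(-⅕)))/17776 = (-3239 + (8 - 10))*(1/17776) = (-3239 - 2)*(1/17776) = -3241*1/17776 = -3241/17776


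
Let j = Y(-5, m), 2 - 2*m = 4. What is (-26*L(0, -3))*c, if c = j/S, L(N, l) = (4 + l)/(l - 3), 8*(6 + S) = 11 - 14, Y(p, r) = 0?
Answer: 0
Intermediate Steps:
m = -1 (m = 1 - ½*4 = 1 - 2 = -1)
S = -51/8 (S = -6 + (11 - 14)/8 = -6 + (⅛)*(-3) = -6 - 3/8 = -51/8 ≈ -6.3750)
j = 0
L(N, l) = (4 + l)/(-3 + l)
c = 0 (c = 0/(-51/8) = 0*(-8/51) = 0)
(-26*L(0, -3))*c = -26*(4 - 3)/(-3 - 3)*0 = -26/(-6)*0 = -(-13)/3*0 = -26*(-⅙)*0 = (13/3)*0 = 0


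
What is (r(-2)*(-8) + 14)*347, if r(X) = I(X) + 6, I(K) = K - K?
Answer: -11798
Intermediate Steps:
I(K) = 0
r(X) = 6 (r(X) = 0 + 6 = 6)
(r(-2)*(-8) + 14)*347 = (6*(-8) + 14)*347 = (-48 + 14)*347 = -34*347 = -11798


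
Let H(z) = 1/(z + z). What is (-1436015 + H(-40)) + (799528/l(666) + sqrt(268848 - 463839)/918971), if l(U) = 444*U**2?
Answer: -1414035822245839/984694320 + I*sqrt(194991)/918971 ≈ -1.436e+6 + 0.00048051*I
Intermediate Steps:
H(z) = 1/(2*z)
(-1436015 + H(-40)) + (799528/l(666) + sqrt(268848 - 463839)/918971) = (-1436015 + (1/2)/(-40)) + (799528/((444*666**2)) + sqrt(268848 - 463839)/918971) = (-1436015 + (1/2)*(-1/40)) + (799528/((444*443556)) + sqrt(-194991)*(1/918971)) = (-1436015 - 1/80) + (799528/196938864 + (I*sqrt(194991))*(1/918971)) = -114881201/80 + (799528*(1/196938864) + I*sqrt(194991)/918971) = -114881201/80 + (99941/24617358 + I*sqrt(194991)/918971) = -1414035822245839/984694320 + I*sqrt(194991)/918971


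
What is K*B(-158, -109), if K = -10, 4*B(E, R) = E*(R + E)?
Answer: -105465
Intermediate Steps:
B(E, R) = E*(E + R)/4 (B(E, R) = (E*(R + E))/4 = (E*(E + R))/4 = E*(E + R)/4)
K*B(-158, -109) = -5*(-158)*(-158 - 109)/2 = -5*(-158)*(-267)/2 = -10*21093/2 = -105465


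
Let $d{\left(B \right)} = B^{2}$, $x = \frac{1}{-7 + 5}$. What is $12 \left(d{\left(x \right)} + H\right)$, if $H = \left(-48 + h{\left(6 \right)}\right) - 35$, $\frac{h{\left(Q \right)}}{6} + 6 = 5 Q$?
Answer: $735$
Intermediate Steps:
$h{\left(Q \right)} = -36 + 30 Q$ ($h{\left(Q \right)} = -36 + 6 \cdot 5 Q = -36 + 30 Q$)
$H = 61$ ($H = \left(-48 + \left(-36 + 30 \cdot 6\right)\right) - 35 = \left(-48 + \left(-36 + 180\right)\right) - 35 = \left(-48 + 144\right) - 35 = 96 - 35 = 61$)
$x = - \frac{1}{2}$ ($x = \frac{1}{-2} = - \frac{1}{2} \approx -0.5$)
$12 \left(d{\left(x \right)} + H\right) = 12 \left(\left(- \frac{1}{2}\right)^{2} + 61\right) = 12 \left(\frac{1}{4} + 61\right) = 12 \cdot \frac{245}{4} = 735$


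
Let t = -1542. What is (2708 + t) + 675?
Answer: 1841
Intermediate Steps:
(2708 + t) + 675 = (2708 - 1542) + 675 = 1166 + 675 = 1841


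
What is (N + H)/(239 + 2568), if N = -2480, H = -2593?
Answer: -5073/2807 ≈ -1.8073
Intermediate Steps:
(N + H)/(239 + 2568) = (-2480 - 2593)/(239 + 2568) = -5073/2807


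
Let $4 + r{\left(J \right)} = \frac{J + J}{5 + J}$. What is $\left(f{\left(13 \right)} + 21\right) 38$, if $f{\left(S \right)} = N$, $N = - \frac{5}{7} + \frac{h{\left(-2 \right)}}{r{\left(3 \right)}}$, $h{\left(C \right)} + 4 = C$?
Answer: $\frac{76532}{91} \approx 841.01$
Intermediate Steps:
$h{\left(C \right)} = -4 + C$
$r{\left(J \right)} = -4 + \frac{2 J}{5 + J}$ ($r{\left(J \right)} = -4 + \frac{J + J}{5 + J} = -4 + \frac{2 J}{5 + J}$)
$N = \frac{103}{91}$ ($N = - \frac{5}{7} + \frac{-4 - 2}{2 \frac{1}{5 + 3} \left(-10 - 3\right)} = \left(-5\right) \frac{1}{7} - \frac{6}{2 \cdot \frac{1}{8} \left(-10 - 3\right)} = - \frac{5}{7} - \frac{6}{2 \cdot \frac{1}{8} \left(-13\right)} = - \frac{5}{7} - \frac{6}{- \frac{13}{4}} = - \frac{5}{7} - - \frac{24}{13} = - \frac{5}{7} + \frac{24}{13} = \frac{103}{91} \approx 1.1319$)
$f{\left(S \right)} = \frac{103}{91}$
$\left(f{\left(13 \right)} + 21\right) 38 = \left(\frac{103}{91} + 21\right) 38 = \frac{2014}{91} \cdot 38 = \frac{76532}{91}$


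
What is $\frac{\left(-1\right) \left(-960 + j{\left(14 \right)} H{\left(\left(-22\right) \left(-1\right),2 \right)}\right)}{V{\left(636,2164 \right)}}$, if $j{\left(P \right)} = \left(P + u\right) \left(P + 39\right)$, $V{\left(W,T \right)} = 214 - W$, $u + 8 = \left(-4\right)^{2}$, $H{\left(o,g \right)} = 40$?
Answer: $\frac{22840}{211} \approx 108.25$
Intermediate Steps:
$u = 8$ ($u = -8 + \left(-4\right)^{2} = -8 + 16 = 8$)
$j{\left(P \right)} = \left(8 + P\right) \left(39 + P\right)$ ($j{\left(P \right)} = \left(P + 8\right) \left(P + 39\right) = \left(8 + P\right) \left(39 + P\right)$)
$\frac{\left(-1\right) \left(-960 + j{\left(14 \right)} H{\left(\left(-22\right) \left(-1\right),2 \right)}\right)}{V{\left(636,2164 \right)}} = \frac{\left(-1\right) \left(-960 + \left(312 + 14^{2} + 47 \cdot 14\right) 40\right)}{214 - 636} = \frac{\left(-1\right) \left(-960 + \left(312 + 196 + 658\right) 40\right)}{214 - 636} = \frac{\left(-1\right) \left(-960 + 1166 \cdot 40\right)}{-422} = - (-960 + 46640) \left(- \frac{1}{422}\right) = \left(-1\right) 45680 \left(- \frac{1}{422}\right) = \left(-45680\right) \left(- \frac{1}{422}\right) = \frac{22840}{211}$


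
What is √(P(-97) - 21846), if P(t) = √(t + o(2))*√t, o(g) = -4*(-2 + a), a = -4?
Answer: √(-21846 - √7081) ≈ 148.09*I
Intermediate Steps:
o(g) = 24 (o(g) = -4*(-2 - 4) = -4*(-6) = 24)
P(t) = √t*√(24 + t) (P(t) = √(t + 24)*√t = √(24 + t)*√t = √t*√(24 + t))
√(P(-97) - 21846) = √(√(-97)*√(24 - 97) - 21846) = √((I*√97)*√(-73) - 21846) = √((I*√97)*(I*√73) - 21846) = √(-√7081 - 21846) = √(-21846 - √7081)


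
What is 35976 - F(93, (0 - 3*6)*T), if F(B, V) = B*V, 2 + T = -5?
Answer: 24258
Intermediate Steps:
T = -7 (T = -2 - 5 = -7)
35976 - F(93, (0 - 3*6)*T) = 35976 - 93*(0 - 3*6)*(-7) = 35976 - 93*(0 - 18)*(-7) = 35976 - 93*(-18*(-7)) = 35976 - 93*126 = 35976 - 1*11718 = 35976 - 11718 = 24258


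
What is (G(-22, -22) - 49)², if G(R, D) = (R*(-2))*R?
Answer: 1034289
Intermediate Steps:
G(R, D) = -2*R² (G(R, D) = (-2*R)*R = -2*R²)
(G(-22, -22) - 49)² = (-2*(-22)² - 49)² = (-2*484 - 49)² = (-968 - 49)² = (-1017)² = 1034289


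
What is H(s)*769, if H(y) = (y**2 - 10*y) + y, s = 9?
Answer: 0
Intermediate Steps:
H(y) = y**2 - 9*y
H(s)*769 = (9*(-9 + 9))*769 = (9*0)*769 = 0*769 = 0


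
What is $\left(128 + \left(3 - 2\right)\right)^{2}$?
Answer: $16641$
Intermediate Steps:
$\left(128 + \left(3 - 2\right)\right)^{2} = \left(128 + 1\right)^{2} = 129^{2} = 16641$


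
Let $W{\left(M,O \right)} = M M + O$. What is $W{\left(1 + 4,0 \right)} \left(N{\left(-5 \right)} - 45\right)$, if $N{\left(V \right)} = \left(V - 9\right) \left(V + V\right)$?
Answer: $2375$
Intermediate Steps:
$N{\left(V \right)} = 2 V \left(-9 + V\right)$ ($N{\left(V \right)} = \left(-9 + V\right) 2 V = 2 V \left(-9 + V\right)$)
$W{\left(M,O \right)} = O + M^{2}$ ($W{\left(M,O \right)} = M^{2} + O = O + M^{2}$)
$W{\left(1 + 4,0 \right)} \left(N{\left(-5 \right)} - 45\right) = \left(0 + \left(1 + 4\right)^{2}\right) \left(2 \left(-5\right) \left(-9 - 5\right) - 45\right) = \left(0 + 5^{2}\right) \left(2 \left(-5\right) \left(-14\right) - 45\right) = \left(0 + 25\right) \left(140 - 45\right) = 25 \cdot 95 = 2375$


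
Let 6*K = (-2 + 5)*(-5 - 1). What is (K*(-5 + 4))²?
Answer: 9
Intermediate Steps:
K = -3 (K = ((-2 + 5)*(-5 - 1))/6 = (3*(-6))/6 = (⅙)*(-18) = -3)
(K*(-5 + 4))² = (-3*(-5 + 4))² = (-3*(-1))² = 3² = 9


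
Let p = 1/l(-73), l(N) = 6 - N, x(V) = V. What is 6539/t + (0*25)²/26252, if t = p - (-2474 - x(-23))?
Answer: 516581/193630 ≈ 2.6679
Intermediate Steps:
p = 1/79 (p = 1/(6 - 1*(-73)) = 1/(6 + 73) = 1/79 ≈ 0.012658)
t = 193630/79 (t = 1/79 - (-2474 - 1*(-23)) = 1/79 - (-2474 + 23) = 1/79 - 1*(-2451) = 1/79 + 2451 = 193630/79 ≈ 2451.0)
6539/t + (0*25)²/26252 = 6539/(193630/79) + (0*25)²/26252 = 6539*(79/193630) + 0²*(1/26252) = 516581/193630 + 0*(1/26252) = 516581/193630 + 0 = 516581/193630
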